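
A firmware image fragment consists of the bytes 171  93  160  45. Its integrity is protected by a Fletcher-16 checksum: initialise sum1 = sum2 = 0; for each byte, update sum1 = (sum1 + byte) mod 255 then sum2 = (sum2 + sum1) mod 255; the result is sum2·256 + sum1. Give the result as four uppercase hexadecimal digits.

Running sums (mod 255):
  after byte 0 (171): sum1=171, sum2=171
  after byte 1 (93): sum1=9, sum2=180
  after byte 2 (160): sum1=169, sum2=94
  after byte 3 (45): sum1=214, sum2=53
Checksum = sum2·256 + sum1 = 53·256 + 214 = 13782 = 0x35D6.

35D6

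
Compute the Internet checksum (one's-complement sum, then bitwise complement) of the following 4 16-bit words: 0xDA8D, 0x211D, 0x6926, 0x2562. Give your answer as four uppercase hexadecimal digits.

One's-complement addition (fold any carry out of bit 15 back into bit 0):
  0xDA8D + 0x211D = 0x0FBAA
  0xFBAA + 0x6926 = 0x164D0 → wrap carry → 0x64D1
  0x64D1 + 0x2562 = 0x08A33
One's-complement sum = 0x8A33.
Checksum = ~0x8A33 & 0xFFFF = 0x75CC.

75CC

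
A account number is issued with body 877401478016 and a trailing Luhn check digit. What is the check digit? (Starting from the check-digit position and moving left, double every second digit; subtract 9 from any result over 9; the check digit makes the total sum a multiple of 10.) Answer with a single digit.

9

Partial digits right→left: 6 1 0 8 7 4 1 0 4 7 7 8
Double every second digit counting from the check-digit position (so the 1st, 3rd, 5th, ... of the partial from the right).
  doubled (with −9 where >9): 3 0 5 2 8 5 → sum 23
  kept as-is: 1 8 4 0 7 8 → sum 28
Total = 23 + 28 = 51.
Check digit = (10 − (51 mod 10)) mod 10 = 9.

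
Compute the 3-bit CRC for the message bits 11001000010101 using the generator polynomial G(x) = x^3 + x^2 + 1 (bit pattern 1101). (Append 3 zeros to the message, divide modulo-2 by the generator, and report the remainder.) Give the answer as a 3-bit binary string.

Append 3 zeros: 11001000010101000. Divide by 1101 (XOR where the leading bit is 1):
  pos 0: 1100 XOR 1101 = 0001
  pos 3: 1100 XOR 1101 = 0001
  pos 6: 1001 XOR 1101 = 0100
  pos 7: 1000 XOR 1101 = 0101
  pos 8: 1011 XOR 1101 = 0110
  pos 9: 1100 XOR 1101 = 0001
  pos 12: 1100 XOR 1101 = 0001
Remainder (last 3 bits) = 010. This is the CRC / FCS.

010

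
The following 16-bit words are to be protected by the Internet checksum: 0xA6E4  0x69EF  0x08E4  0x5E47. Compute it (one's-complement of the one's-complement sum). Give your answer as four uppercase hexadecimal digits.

8800

One's-complement addition (fold any carry out of bit 15 back into bit 0):
  0xA6E4 + 0x69EF = 0x110D3 → wrap carry → 0x10D4
  0x10D4 + 0x08E4 = 0x019B8
  0x19B8 + 0x5E47 = 0x077FF
One's-complement sum = 0x77FF.
Checksum = ~0x77FF & 0xFFFF = 0x8800.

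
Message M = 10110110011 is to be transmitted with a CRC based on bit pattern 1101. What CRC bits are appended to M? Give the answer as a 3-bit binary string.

Append 3 zeros: 10110110011000. Divide by 1101 (XOR where the leading bit is 1):
  pos 0: 1011 XOR 1101 = 0110
  pos 1: 1100 XOR 1101 = 0001
  pos 4: 1110 XOR 1101 = 0011
  pos 6: 1101 XOR 1101 = 0000
  pos 10: 1000 XOR 1101 = 0101
Remainder (last 3 bits) = 101. This is the CRC / FCS.

101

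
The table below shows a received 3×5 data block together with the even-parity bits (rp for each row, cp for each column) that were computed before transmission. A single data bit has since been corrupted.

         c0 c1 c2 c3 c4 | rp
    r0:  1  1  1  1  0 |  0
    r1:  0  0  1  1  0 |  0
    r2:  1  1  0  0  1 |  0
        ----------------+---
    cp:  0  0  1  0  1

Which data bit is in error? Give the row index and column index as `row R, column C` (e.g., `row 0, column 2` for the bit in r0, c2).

Recompute each row's even parity and compare to rp:
  r0: data parity 0, sent rp 0 → ok
  r1: data parity 0, sent rp 0 → ok
  r2: data parity 1, sent rp 0 → mismatch
Recompute each column's even parity and compare to cp:
  c0: data parity 0, sent cp 0 → ok
  c1: data parity 0, sent cp 0 → ok
  c2: data parity 0, sent cp 1 → mismatch
  c3: data parity 0, sent cp 0 → ok
  c4: data parity 1, sent cp 1 → ok
Exactly one row (r2) and one column (c2) fail → the flipped bit is at their intersection.

row 2, column 2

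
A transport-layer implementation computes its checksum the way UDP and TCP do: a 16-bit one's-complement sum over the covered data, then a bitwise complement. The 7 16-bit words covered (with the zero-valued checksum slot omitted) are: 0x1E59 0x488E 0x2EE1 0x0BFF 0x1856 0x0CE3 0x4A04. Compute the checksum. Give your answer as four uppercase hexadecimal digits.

EEFA

One's-complement addition (fold any carry out of bit 15 back into bit 0):
  0x1E59 + 0x488E = 0x066E7
  0x66E7 + 0x2EE1 = 0x095C8
  0x95C8 + 0x0BFF = 0x0A1C7
  0xA1C7 + 0x1856 = 0x0BA1D
  0xBA1D + 0x0CE3 = 0x0C700
  0xC700 + 0x4A04 = 0x11104 → wrap carry → 0x1105
One's-complement sum = 0x1105.
Checksum = ~0x1105 & 0xFFFF = 0xEEFA.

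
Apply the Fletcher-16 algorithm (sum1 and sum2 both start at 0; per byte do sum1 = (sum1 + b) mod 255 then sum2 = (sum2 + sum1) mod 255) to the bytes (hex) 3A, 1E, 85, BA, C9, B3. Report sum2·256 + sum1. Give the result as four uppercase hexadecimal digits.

8116

Running sums (mod 255):
  after byte 0 (3A): sum1=58, sum2=58
  after byte 1 (1E): sum1=88, sum2=146
  after byte 2 (85): sum1=221, sum2=112
  after byte 3 (BA): sum1=152, sum2=9
  after byte 4 (C9): sum1=98, sum2=107
  after byte 5 (B3): sum1=22, sum2=129
Checksum = sum2·256 + sum1 = 129·256 + 22 = 33046 = 0x8116.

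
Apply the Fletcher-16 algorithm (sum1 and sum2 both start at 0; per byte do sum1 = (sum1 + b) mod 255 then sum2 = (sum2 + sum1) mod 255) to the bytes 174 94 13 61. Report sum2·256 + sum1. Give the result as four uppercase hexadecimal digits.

2D57

Running sums (mod 255):
  after byte 0 (174): sum1=174, sum2=174
  after byte 1 (94): sum1=13, sum2=187
  after byte 2 (13): sum1=26, sum2=213
  after byte 3 (61): sum1=87, sum2=45
Checksum = sum2·256 + sum1 = 45·256 + 87 = 11607 = 0x2D57.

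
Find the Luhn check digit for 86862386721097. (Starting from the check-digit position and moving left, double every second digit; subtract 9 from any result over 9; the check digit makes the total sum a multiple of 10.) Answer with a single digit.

3

Partial digits right→left: 7 9 0 1 2 7 6 8 3 2 6 8 6 8
Double every second digit counting from the check-digit position (so the 1st, 3rd, 5th, ... of the partial from the right).
  doubled (with −9 where >9): 5 0 4 3 6 3 3 → sum 24
  kept as-is: 9 1 7 8 2 8 8 → sum 43
Total = 24 + 43 = 67.
Check digit = (10 − (67 mod 10)) mod 10 = 3.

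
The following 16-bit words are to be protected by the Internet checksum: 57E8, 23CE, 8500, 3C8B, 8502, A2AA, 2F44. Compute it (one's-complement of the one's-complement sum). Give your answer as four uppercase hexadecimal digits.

6BCC

One's-complement addition (fold any carry out of bit 15 back into bit 0):
  0x57E8 + 0x23CE = 0x07BB6
  0x7BB6 + 0x8500 = 0x100B6 → wrap carry → 0x00B7
  0x00B7 + 0x3C8B = 0x03D42
  0x3D42 + 0x8502 = 0x0C244
  0xC244 + 0xA2AA = 0x164EE → wrap carry → 0x64EF
  0x64EF + 0x2F44 = 0x09433
One's-complement sum = 0x9433.
Checksum = ~0x9433 & 0xFFFF = 0x6BCC.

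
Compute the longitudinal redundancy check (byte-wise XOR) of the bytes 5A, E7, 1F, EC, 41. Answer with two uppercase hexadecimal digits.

0F

XOR the bytes together:
  start with 0x5A
  0x5A ⊕ 0xE7 = 0xBD
  0xBD ⊕ 0x1F = 0xA2
  0xA2 ⊕ 0xEC = 0x4E
  0x4E ⊕ 0x41 = 0x0F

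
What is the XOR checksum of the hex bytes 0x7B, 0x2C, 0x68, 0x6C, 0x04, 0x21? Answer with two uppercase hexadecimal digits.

XOR the bytes together:
  start with 0x7B
  0x7B ⊕ 0x2C = 0x57
  0x57 ⊕ 0x68 = 0x3F
  0x3F ⊕ 0x6C = 0x53
  0x53 ⊕ 0x04 = 0x57
  0x57 ⊕ 0x21 = 0x76

76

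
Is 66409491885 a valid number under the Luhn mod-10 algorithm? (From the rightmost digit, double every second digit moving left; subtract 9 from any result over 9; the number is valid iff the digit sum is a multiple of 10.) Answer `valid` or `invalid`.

From the right, keep odd positions and double even positions (subtract 9 from any doubled value over 9):
  doubled (positions 2,4,...): 7 2 8 0 3 → sum 20
  kept (positions 1,3,...): 5 8 9 9 4 6 → sum 41
Total = 61.
61 mod 10 = 1, so the number is invalid.

invalid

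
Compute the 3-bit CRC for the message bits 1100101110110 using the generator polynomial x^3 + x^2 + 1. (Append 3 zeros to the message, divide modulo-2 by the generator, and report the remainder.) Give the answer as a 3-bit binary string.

Append 3 zeros: 1100101110110000. Divide by 1101 (XOR where the leading bit is 1):
  pos 0: 1100 XOR 1101 = 0001
  pos 3: 1101 XOR 1101 = 0000
  pos 7: 1101 XOR 1101 = 0000
  pos 11: 1000 XOR 1101 = 0101
  pos 12: 1010 XOR 1101 = 0111
Remainder (last 3 bits) = 111. This is the CRC / FCS.

111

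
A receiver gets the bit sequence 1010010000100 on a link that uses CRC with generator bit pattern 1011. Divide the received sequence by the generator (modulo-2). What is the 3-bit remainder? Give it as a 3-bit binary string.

Modulo-2 division of 1010010000100 by 1011:
  pos 0: 1010 XOR 1011 = 0001
  pos 3: 1010 XOR 1011 = 0001
  pos 6: 1000 XOR 1011 = 0011
  pos 8: 1110 XOR 1011 = 0101
  pos 9: 1010 XOR 1011 = 0001
Remainder = 001 (nonzero — an error is detected).

001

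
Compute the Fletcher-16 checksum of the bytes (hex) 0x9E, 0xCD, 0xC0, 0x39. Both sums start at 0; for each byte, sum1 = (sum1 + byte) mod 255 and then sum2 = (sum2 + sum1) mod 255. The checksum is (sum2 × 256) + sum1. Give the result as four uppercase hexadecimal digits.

9E66

Running sums (mod 255):
  after byte 0 (0x9E): sum1=158, sum2=158
  after byte 1 (0xCD): sum1=108, sum2=11
  after byte 2 (0xC0): sum1=45, sum2=56
  after byte 3 (0x39): sum1=102, sum2=158
Checksum = sum2·256 + sum1 = 158·256 + 102 = 40550 = 0x9E66.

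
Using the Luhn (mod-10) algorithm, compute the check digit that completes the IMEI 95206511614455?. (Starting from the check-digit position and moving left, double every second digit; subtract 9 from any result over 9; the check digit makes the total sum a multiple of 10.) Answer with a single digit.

2

Partial digits right→left: 5 5 4 4 1 6 1 1 5 6 0 2 5 9
Double every second digit counting from the check-digit position (so the 1st, 3rd, 5th, ... of the partial from the right).
  doubled (with −9 where >9): 1 8 2 2 1 0 1 → sum 15
  kept as-is: 5 4 6 1 6 2 9 → sum 33
Total = 15 + 33 = 48.
Check digit = (10 − (48 mod 10)) mod 10 = 2.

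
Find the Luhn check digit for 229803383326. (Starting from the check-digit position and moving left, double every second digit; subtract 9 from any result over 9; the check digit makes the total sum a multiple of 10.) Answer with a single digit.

Partial digits right→left: 6 2 3 3 8 3 3 0 8 9 2 2
Double every second digit counting from the check-digit position (so the 1st, 3rd, 5th, ... of the partial from the right).
  doubled (with −9 where >9): 3 6 7 6 7 4 → sum 33
  kept as-is: 2 3 3 0 9 2 → sum 19
Total = 33 + 19 = 52.
Check digit = (10 − (52 mod 10)) mod 10 = 8.

8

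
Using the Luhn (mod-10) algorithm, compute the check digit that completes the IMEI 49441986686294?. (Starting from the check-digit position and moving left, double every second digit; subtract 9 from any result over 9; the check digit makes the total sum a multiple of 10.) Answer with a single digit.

4

Partial digits right→left: 4 9 2 6 8 6 6 8 9 1 4 4 9 4
Double every second digit counting from the check-digit position (so the 1st, 3rd, 5th, ... of the partial from the right).
  doubled (with −9 where >9): 8 4 7 3 9 8 9 → sum 48
  kept as-is: 9 6 6 8 1 4 4 → sum 38
Total = 48 + 38 = 86.
Check digit = (10 − (86 mod 10)) mod 10 = 4.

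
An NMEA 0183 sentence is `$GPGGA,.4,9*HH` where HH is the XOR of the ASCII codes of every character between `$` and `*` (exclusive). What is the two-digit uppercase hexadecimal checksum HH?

XOR the ASCII codes of the payload characters:
  'G' = 0x47 → acc = 0x47
  'P' = 0x50 → acc = 0x17
  'G' = 0x47 → acc = 0x50
  'G' = 0x47 → acc = 0x17
  'A' = 0x41 → acc = 0x56
  ',' = 0x2C → acc = 0x7A
  '.' = 0x2E → acc = 0x54
  '4' = 0x34 → acc = 0x60
  ',' = 0x2C → acc = 0x4C
  '9' = 0x39 → acc = 0x75
Checksum = 0x75.

75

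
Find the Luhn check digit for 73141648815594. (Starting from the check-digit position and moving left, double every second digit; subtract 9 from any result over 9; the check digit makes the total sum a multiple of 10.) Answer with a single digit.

Partial digits right→left: 4 9 5 5 1 8 8 4 6 1 4 1 3 7
Double every second digit counting from the check-digit position (so the 1st, 3rd, 5th, ... of the partial from the right).
  doubled (with −9 where >9): 8 1 2 7 3 8 6 → sum 35
  kept as-is: 9 5 8 4 1 1 7 → sum 35
Total = 35 + 35 = 70.
Check digit = (10 − (70 mod 10)) mod 10 = 0.

0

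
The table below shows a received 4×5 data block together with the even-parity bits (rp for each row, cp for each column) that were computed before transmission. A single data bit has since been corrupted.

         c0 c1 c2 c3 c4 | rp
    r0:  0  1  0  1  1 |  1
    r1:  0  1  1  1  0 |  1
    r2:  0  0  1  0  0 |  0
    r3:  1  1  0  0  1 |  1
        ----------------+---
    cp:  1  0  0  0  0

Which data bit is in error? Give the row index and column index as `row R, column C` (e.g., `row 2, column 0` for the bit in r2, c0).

row 2, column 1

Recompute each row's even parity and compare to rp:
  r0: data parity 1, sent rp 1 → ok
  r1: data parity 1, sent rp 1 → ok
  r2: data parity 1, sent rp 0 → mismatch
  r3: data parity 1, sent rp 1 → ok
Recompute each column's even parity and compare to cp:
  c0: data parity 1, sent cp 1 → ok
  c1: data parity 1, sent cp 0 → mismatch
  c2: data parity 0, sent cp 0 → ok
  c3: data parity 0, sent cp 0 → ok
  c4: data parity 0, sent cp 0 → ok
Exactly one row (r2) and one column (c1) fail → the flipped bit is at their intersection.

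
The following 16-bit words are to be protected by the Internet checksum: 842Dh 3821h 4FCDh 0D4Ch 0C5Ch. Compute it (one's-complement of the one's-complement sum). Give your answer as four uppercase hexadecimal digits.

DA3B

One's-complement addition (fold any carry out of bit 15 back into bit 0):
  0x842D + 0x3821 = 0x0BC4E
  0xBC4E + 0x4FCD = 0x10C1B → wrap carry → 0x0C1C
  0x0C1C + 0x0D4C = 0x01968
  0x1968 + 0x0C5C = 0x025C4
One's-complement sum = 0x25C4.
Checksum = ~0x25C4 & 0xFFFF = 0xDA3B.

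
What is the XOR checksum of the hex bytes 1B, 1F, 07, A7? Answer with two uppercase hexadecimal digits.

XOR the bytes together:
  start with 0x1B
  0x1B ⊕ 0x1F = 0x04
  0x04 ⊕ 0x07 = 0x03
  0x03 ⊕ 0xA7 = 0xA4

A4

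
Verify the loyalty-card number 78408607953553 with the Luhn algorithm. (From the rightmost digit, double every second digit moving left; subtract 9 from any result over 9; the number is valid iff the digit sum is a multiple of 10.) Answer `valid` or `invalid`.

valid

From the right, keep odd positions and double even positions (subtract 9 from any doubled value over 9):
  doubled (positions 2,4,...): 1 6 9 0 7 8 5 → sum 36
  kept (positions 1,3,...): 3 5 5 7 6 0 8 → sum 34
Total = 70.
70 mod 10 = 0, so the number is valid.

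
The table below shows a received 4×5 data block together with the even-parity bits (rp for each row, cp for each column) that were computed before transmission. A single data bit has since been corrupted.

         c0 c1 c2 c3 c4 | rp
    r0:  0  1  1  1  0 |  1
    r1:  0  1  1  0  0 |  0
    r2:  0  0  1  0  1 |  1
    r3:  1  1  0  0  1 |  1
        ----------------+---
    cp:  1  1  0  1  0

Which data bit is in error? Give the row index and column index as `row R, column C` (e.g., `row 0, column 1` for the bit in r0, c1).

row 2, column 2

Recompute each row's even parity and compare to rp:
  r0: data parity 1, sent rp 1 → ok
  r1: data parity 0, sent rp 0 → ok
  r2: data parity 0, sent rp 1 → mismatch
  r3: data parity 1, sent rp 1 → ok
Recompute each column's even parity and compare to cp:
  c0: data parity 1, sent cp 1 → ok
  c1: data parity 1, sent cp 1 → ok
  c2: data parity 1, sent cp 0 → mismatch
  c3: data parity 1, sent cp 1 → ok
  c4: data parity 0, sent cp 0 → ok
Exactly one row (r2) and one column (c2) fail → the flipped bit is at their intersection.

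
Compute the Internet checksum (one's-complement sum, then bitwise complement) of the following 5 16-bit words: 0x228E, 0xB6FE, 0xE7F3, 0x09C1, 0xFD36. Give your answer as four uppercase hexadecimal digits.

One's-complement addition (fold any carry out of bit 15 back into bit 0):
  0x228E + 0xB6FE = 0x0D98C
  0xD98C + 0xE7F3 = 0x1C17F → wrap carry → 0xC180
  0xC180 + 0x09C1 = 0x0CB41
  0xCB41 + 0xFD36 = 0x1C877 → wrap carry → 0xC878
One's-complement sum = 0xC878.
Checksum = ~0xC878 & 0xFFFF = 0x3787.

3787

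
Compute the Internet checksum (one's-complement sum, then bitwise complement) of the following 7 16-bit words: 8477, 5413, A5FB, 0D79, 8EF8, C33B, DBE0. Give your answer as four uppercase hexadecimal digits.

One's-complement addition (fold any carry out of bit 15 back into bit 0):
  0x8477 + 0x5413 = 0x0D88A
  0xD88A + 0xA5FB = 0x17E85 → wrap carry → 0x7E86
  0x7E86 + 0x0D79 = 0x08BFF
  0x8BFF + 0x8EF8 = 0x11AF7 → wrap carry → 0x1AF8
  0x1AF8 + 0xC33B = 0x0DE33
  0xDE33 + 0xDBE0 = 0x1BA13 → wrap carry → 0xBA14
One's-complement sum = 0xBA14.
Checksum = ~0xBA14 & 0xFFFF = 0x45EB.

45EB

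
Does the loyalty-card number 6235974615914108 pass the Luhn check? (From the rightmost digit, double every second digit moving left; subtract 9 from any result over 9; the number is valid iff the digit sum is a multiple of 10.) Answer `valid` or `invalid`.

From the right, keep odd positions and double even positions (subtract 9 from any doubled value over 9):
  doubled (positions 2,4,...): 0 8 9 2 8 9 6 3 → sum 45
  kept (positions 1,3,...): 8 1 1 5 6 7 5 2 → sum 35
Total = 80.
80 mod 10 = 0, so the number is valid.

valid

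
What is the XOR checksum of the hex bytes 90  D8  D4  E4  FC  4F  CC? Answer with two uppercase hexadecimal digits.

07

XOR the bytes together:
  start with 0x90
  0x90 ⊕ 0xD8 = 0x48
  0x48 ⊕ 0xD4 = 0x9C
  0x9C ⊕ 0xE4 = 0x78
  0x78 ⊕ 0xFC = 0x84
  0x84 ⊕ 0x4F = 0xCB
  0xCB ⊕ 0xCC = 0x07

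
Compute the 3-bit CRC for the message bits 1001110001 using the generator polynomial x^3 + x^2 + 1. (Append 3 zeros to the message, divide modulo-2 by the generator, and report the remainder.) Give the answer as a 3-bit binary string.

Append 3 zeros: 1001110001000. Divide by 1101 (XOR where the leading bit is 1):
  pos 0: 1001 XOR 1101 = 0100
  pos 1: 1001 XOR 1101 = 0100
  pos 2: 1001 XOR 1101 = 0100
  pos 3: 1000 XOR 1101 = 0101
  pos 4: 1010 XOR 1101 = 0111
  pos 5: 1110 XOR 1101 = 0011
  pos 7: 1110 XOR 1101 = 0011
  pos 9: 1100 XOR 1101 = 0001
Remainder (last 3 bits) = 001. This is the CRC / FCS.

001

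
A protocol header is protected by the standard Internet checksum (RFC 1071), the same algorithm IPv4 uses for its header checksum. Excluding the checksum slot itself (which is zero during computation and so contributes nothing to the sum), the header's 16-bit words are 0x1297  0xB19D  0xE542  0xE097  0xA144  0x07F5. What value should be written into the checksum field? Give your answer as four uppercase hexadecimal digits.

CCB6

One's-complement addition (fold any carry out of bit 15 back into bit 0):
  0x1297 + 0xB19D = 0x0C434
  0xC434 + 0xE542 = 0x1A976 → wrap carry → 0xA977
  0xA977 + 0xE097 = 0x18A0E → wrap carry → 0x8A0F
  0x8A0F + 0xA144 = 0x12B53 → wrap carry → 0x2B54
  0x2B54 + 0x07F5 = 0x03349
One's-complement sum = 0x3349.
Checksum = ~0x3349 & 0xFFFF = 0xCCB6.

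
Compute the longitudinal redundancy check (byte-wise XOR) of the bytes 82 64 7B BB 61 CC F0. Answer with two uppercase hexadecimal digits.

XOR the bytes together:
  start with 0x82
  0x82 ⊕ 0x64 = 0xE6
  0xE6 ⊕ 0x7B = 0x9D
  0x9D ⊕ 0xBB = 0x26
  0x26 ⊕ 0x61 = 0x47
  0x47 ⊕ 0xCC = 0x8B
  0x8B ⊕ 0xF0 = 0x7B

7B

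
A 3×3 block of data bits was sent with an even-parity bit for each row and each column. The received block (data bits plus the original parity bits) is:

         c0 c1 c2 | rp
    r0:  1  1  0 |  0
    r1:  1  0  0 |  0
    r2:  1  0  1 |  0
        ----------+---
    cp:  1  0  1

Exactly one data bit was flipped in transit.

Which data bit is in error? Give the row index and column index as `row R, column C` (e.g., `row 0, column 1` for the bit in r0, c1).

row 1, column 1

Recompute each row's even parity and compare to rp:
  r0: data parity 0, sent rp 0 → ok
  r1: data parity 1, sent rp 0 → mismatch
  r2: data parity 0, sent rp 0 → ok
Recompute each column's even parity and compare to cp:
  c0: data parity 1, sent cp 1 → ok
  c1: data parity 1, sent cp 0 → mismatch
  c2: data parity 1, sent cp 1 → ok
Exactly one row (r1) and one column (c1) fail → the flipped bit is at their intersection.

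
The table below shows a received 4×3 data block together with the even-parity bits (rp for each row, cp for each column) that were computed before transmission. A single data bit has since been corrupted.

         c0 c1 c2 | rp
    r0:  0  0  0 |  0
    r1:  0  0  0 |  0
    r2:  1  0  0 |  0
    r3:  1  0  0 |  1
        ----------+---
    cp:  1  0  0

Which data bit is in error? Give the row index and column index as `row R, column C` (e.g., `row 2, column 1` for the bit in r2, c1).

row 2, column 0

Recompute each row's even parity and compare to rp:
  r0: data parity 0, sent rp 0 → ok
  r1: data parity 0, sent rp 0 → ok
  r2: data parity 1, sent rp 0 → mismatch
  r3: data parity 1, sent rp 1 → ok
Recompute each column's even parity and compare to cp:
  c0: data parity 0, sent cp 1 → mismatch
  c1: data parity 0, sent cp 0 → ok
  c2: data parity 0, sent cp 0 → ok
Exactly one row (r2) and one column (c0) fail → the flipped bit is at their intersection.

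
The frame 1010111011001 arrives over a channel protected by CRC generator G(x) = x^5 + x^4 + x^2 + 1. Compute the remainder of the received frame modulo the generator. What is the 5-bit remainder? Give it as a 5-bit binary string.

00000

Modulo-2 division of 1010111011001 by 110101:
  pos 0: 101011 XOR 110101 = 011110
  pos 1: 111101 XOR 110101 = 001000
  pos 3: 100001 XOR 110101 = 010100
  pos 4: 101001 XOR 110101 = 011100
  pos 5: 111000 XOR 110101 = 001101
  pos 7: 110101 XOR 110101 = 000000
Remainder = 00000 (zero — the frame passes the CRC check).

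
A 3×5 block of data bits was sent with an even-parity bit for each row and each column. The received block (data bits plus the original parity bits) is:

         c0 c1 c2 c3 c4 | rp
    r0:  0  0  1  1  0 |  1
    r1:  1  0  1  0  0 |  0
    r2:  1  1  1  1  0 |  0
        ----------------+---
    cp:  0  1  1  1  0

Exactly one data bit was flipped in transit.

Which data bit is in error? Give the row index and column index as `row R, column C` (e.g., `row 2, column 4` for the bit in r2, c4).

Recompute each row's even parity and compare to rp:
  r0: data parity 0, sent rp 1 → mismatch
  r1: data parity 0, sent rp 0 → ok
  r2: data parity 0, sent rp 0 → ok
Recompute each column's even parity and compare to cp:
  c0: data parity 0, sent cp 0 → ok
  c1: data parity 1, sent cp 1 → ok
  c2: data parity 1, sent cp 1 → ok
  c3: data parity 0, sent cp 1 → mismatch
  c4: data parity 0, sent cp 0 → ok
Exactly one row (r0) and one column (c3) fail → the flipped bit is at their intersection.

row 0, column 3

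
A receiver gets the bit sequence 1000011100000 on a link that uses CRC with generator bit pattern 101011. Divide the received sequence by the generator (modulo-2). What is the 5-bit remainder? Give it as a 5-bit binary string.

Modulo-2 division of 1000011100000 by 101011:
  pos 0: 100001 XOR 101011 = 001010
  pos 2: 101011 XOR 101011 = 000000
Remainder = 00000 (zero — the frame passes the CRC check).

00000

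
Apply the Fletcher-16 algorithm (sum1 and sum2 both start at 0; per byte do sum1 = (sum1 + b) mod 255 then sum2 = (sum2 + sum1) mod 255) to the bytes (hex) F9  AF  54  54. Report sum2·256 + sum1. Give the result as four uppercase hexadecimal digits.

Running sums (mod 255):
  after byte 0 (F9): sum1=249, sum2=249
  after byte 1 (AF): sum1=169, sum2=163
  after byte 2 (54): sum1=253, sum2=161
  after byte 3 (54): sum1=82, sum2=243
Checksum = sum2·256 + sum1 = 243·256 + 82 = 62290 = 0xF352.

F352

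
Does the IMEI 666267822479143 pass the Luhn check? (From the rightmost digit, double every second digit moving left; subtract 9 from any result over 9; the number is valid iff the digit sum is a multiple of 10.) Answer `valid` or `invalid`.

valid

From the right, keep odd positions and double even positions (subtract 9 from any doubled value over 9):
  doubled (positions 2,4,...): 8 9 8 4 5 4 3 → sum 41
  kept (positions 1,3,...): 3 1 7 2 8 6 6 6 → sum 39
Total = 80.
80 mod 10 = 0, so the number is valid.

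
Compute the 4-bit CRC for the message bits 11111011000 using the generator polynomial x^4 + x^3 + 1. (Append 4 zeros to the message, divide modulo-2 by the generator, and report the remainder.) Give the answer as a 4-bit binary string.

Append 4 zeros: 111110110000000. Divide by 11001 (XOR where the leading bit is 1):
  pos 0: 11111 XOR 11001 = 00110
  pos 2: 11001 XOR 11001 = 00000
  pos 7: 10000 XOR 11001 = 01001
  pos 8: 10010 XOR 11001 = 01011
  pos 9: 10110 XOR 11001 = 01111
  pos 10: 11110 XOR 11001 = 00111
Remainder (last 4 bits) = 0111. This is the CRC / FCS.

0111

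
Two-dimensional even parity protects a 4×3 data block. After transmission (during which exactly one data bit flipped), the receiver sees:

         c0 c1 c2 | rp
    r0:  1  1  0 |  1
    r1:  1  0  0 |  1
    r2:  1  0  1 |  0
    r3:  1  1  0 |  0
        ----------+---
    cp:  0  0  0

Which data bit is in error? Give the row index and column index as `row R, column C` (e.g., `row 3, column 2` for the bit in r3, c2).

row 0, column 2

Recompute each row's even parity and compare to rp:
  r0: data parity 0, sent rp 1 → mismatch
  r1: data parity 1, sent rp 1 → ok
  r2: data parity 0, sent rp 0 → ok
  r3: data parity 0, sent rp 0 → ok
Recompute each column's even parity and compare to cp:
  c0: data parity 0, sent cp 0 → ok
  c1: data parity 0, sent cp 0 → ok
  c2: data parity 1, sent cp 0 → mismatch
Exactly one row (r0) and one column (c2) fail → the flipped bit is at their intersection.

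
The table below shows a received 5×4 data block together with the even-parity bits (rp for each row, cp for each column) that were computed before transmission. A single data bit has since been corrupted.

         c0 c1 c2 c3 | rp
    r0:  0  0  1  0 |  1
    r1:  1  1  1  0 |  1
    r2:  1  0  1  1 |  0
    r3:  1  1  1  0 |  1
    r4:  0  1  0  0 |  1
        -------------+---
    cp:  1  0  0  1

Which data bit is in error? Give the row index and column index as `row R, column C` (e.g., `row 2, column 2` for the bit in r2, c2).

Recompute each row's even parity and compare to rp:
  r0: data parity 1, sent rp 1 → ok
  r1: data parity 1, sent rp 1 → ok
  r2: data parity 1, sent rp 0 → mismatch
  r3: data parity 1, sent rp 1 → ok
  r4: data parity 1, sent rp 1 → ok
Recompute each column's even parity and compare to cp:
  c0: data parity 1, sent cp 1 → ok
  c1: data parity 1, sent cp 0 → mismatch
  c2: data parity 0, sent cp 0 → ok
  c3: data parity 1, sent cp 1 → ok
Exactly one row (r2) and one column (c1) fail → the flipped bit is at their intersection.

row 2, column 1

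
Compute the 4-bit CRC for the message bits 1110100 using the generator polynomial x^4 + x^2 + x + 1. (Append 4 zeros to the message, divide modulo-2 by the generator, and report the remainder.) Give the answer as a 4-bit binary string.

0101

Append 4 zeros: 11101000000. Divide by 10111 (XOR where the leading bit is 1):
  pos 0: 11101 XOR 10111 = 01010
  pos 1: 10100 XOR 10111 = 00011
  pos 4: 11000 XOR 10111 = 01111
  pos 5: 11110 XOR 10111 = 01001
  pos 6: 10010 XOR 10111 = 00101
Remainder (last 4 bits) = 0101. This is the CRC / FCS.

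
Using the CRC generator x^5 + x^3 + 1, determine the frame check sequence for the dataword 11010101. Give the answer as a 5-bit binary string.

Append 5 zeros: 1101010100000. Divide by 101001 (XOR where the leading bit is 1):
  pos 0: 110101 XOR 101001 = 011100
  pos 1: 111000 XOR 101001 = 010001
  pos 2: 100011 XOR 101001 = 001010
  pos 4: 101000 XOR 101001 = 000001
Remainder (last 5 bits) = 01000. This is the CRC / FCS.

01000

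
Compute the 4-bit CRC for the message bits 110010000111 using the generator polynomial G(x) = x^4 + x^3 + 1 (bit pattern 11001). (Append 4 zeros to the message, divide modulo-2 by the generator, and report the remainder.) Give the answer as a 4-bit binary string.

1101

Append 4 zeros: 1100100001110000. Divide by 11001 (XOR where the leading bit is 1):
  pos 0: 11001 XOR 11001 = 00000
  pos 9: 11100 XOR 11001 = 00101
  pos 11: 10100 XOR 11001 = 01101
Remainder (last 4 bits) = 1101. This is the CRC / FCS.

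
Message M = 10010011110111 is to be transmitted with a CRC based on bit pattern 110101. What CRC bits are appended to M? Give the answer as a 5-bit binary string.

00100

Append 5 zeros: 1001001111011100000. Divide by 110101 (XOR where the leading bit is 1):
  pos 0: 100100 XOR 110101 = 010001
  pos 1: 100011 XOR 110101 = 010110
  pos 2: 101101 XOR 110101 = 011000
  pos 3: 110001 XOR 110101 = 000100
  pos 6: 100101 XOR 110101 = 010000
  pos 7: 100001 XOR 110101 = 010100
  pos 8: 101001 XOR 110101 = 011100
  pos 9: 111000 XOR 110101 = 001101
  pos 11: 110100 XOR 110101 = 000001
Remainder (last 5 bits) = 00100. This is the CRC / FCS.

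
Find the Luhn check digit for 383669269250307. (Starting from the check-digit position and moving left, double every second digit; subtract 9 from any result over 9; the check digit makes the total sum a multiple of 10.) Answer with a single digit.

9

Partial digits right→left: 7 0 3 0 5 2 9 6 2 9 6 6 3 8 3
Double every second digit counting from the check-digit position (so the 1st, 3rd, 5th, ... of the partial from the right).
  doubled (with −9 where >9): 5 6 1 9 4 3 6 6 → sum 40
  kept as-is: 0 0 2 6 9 6 8 → sum 31
Total = 40 + 31 = 71.
Check digit = (10 − (71 mod 10)) mod 10 = 9.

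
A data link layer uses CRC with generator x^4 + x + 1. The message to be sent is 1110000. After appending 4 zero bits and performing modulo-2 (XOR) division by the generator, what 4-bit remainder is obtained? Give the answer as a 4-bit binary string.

1000

Append 4 zeros: 11100000000. Divide by 10011 (XOR where the leading bit is 1):
  pos 0: 11100 XOR 10011 = 01111
  pos 1: 11110 XOR 10011 = 01101
  pos 2: 11010 XOR 10011 = 01001
  pos 3: 10010 XOR 10011 = 00001
Remainder (last 4 bits) = 1000. This is the CRC / FCS.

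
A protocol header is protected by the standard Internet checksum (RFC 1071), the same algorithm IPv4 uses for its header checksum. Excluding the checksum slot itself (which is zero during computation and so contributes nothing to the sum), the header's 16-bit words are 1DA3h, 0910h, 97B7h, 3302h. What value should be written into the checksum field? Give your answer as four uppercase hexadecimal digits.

0E93

One's-complement addition (fold any carry out of bit 15 back into bit 0):
  0x1DA3 + 0x0910 = 0x026B3
  0x26B3 + 0x97B7 = 0x0BE6A
  0xBE6A + 0x3302 = 0x0F16C
One's-complement sum = 0xF16C.
Checksum = ~0xF16C & 0xFFFF = 0x0E93.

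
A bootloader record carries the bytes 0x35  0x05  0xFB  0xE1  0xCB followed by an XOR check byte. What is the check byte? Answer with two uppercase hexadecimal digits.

E1

XOR the bytes together:
  start with 0x35
  0x35 ⊕ 0x05 = 0x30
  0x30 ⊕ 0xFB = 0xCB
  0xCB ⊕ 0xE1 = 0x2A
  0x2A ⊕ 0xCB = 0xE1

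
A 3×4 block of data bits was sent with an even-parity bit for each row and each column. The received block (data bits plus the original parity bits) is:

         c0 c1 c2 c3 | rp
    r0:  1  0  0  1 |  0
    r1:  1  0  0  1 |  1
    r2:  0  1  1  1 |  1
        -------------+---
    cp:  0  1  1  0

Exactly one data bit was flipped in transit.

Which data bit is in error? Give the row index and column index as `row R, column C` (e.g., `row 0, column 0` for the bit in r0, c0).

Recompute each row's even parity and compare to rp:
  r0: data parity 0, sent rp 0 → ok
  r1: data parity 0, sent rp 1 → mismatch
  r2: data parity 1, sent rp 1 → ok
Recompute each column's even parity and compare to cp:
  c0: data parity 0, sent cp 0 → ok
  c1: data parity 1, sent cp 1 → ok
  c2: data parity 1, sent cp 1 → ok
  c3: data parity 1, sent cp 0 → mismatch
Exactly one row (r1) and one column (c3) fail → the flipped bit is at their intersection.

row 1, column 3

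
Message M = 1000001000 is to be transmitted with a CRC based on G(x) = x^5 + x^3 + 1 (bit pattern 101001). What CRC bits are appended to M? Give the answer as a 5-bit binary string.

Append 5 zeros: 100000100000000. Divide by 101001 (XOR where the leading bit is 1):
  pos 0: 100000 XOR 101001 = 001001
  pos 2: 100110 XOR 101001 = 001111
  pos 4: 111100 XOR 101001 = 010101
  pos 5: 101010 XOR 101001 = 000011
  pos 9: 110000 XOR 101001 = 011001
Remainder (last 5 bits) = 11001. This is the CRC / FCS.

11001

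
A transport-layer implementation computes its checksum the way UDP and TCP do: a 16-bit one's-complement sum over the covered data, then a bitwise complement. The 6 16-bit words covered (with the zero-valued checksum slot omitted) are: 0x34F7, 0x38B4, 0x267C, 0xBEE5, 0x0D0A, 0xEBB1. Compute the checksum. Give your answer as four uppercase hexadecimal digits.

B436

One's-complement addition (fold any carry out of bit 15 back into bit 0):
  0x34F7 + 0x38B4 = 0x06DAB
  0x6DAB + 0x267C = 0x09427
  0x9427 + 0xBEE5 = 0x1530C → wrap carry → 0x530D
  0x530D + 0x0D0A = 0x06017
  0x6017 + 0xEBB1 = 0x14BC8 → wrap carry → 0x4BC9
One's-complement sum = 0x4BC9.
Checksum = ~0x4BC9 & 0xFFFF = 0xB436.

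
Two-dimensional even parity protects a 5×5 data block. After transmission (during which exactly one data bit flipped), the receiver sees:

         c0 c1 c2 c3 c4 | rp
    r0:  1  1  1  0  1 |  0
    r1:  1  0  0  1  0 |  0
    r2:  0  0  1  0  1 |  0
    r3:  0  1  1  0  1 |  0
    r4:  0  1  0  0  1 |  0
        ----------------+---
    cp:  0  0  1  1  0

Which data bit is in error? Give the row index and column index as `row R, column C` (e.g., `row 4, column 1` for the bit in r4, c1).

Recompute each row's even parity and compare to rp:
  r0: data parity 0, sent rp 0 → ok
  r1: data parity 0, sent rp 0 → ok
  r2: data parity 0, sent rp 0 → ok
  r3: data parity 1, sent rp 0 → mismatch
  r4: data parity 0, sent rp 0 → ok
Recompute each column's even parity and compare to cp:
  c0: data parity 0, sent cp 0 → ok
  c1: data parity 1, sent cp 0 → mismatch
  c2: data parity 1, sent cp 1 → ok
  c3: data parity 1, sent cp 1 → ok
  c4: data parity 0, sent cp 0 → ok
Exactly one row (r3) and one column (c1) fail → the flipped bit is at their intersection.

row 3, column 1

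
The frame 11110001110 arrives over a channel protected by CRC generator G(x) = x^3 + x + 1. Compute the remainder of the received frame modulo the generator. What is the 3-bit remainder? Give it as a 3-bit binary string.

001

Modulo-2 division of 11110001110 by 1011:
  pos 0: 1111 XOR 1011 = 0100
  pos 1: 1000 XOR 1011 = 0011
  pos 3: 1100 XOR 1011 = 0111
  pos 4: 1111 XOR 1011 = 0100
  pos 5: 1001 XOR 1011 = 0010
  pos 7: 1010 XOR 1011 = 0001
Remainder = 001 (nonzero — an error is detected).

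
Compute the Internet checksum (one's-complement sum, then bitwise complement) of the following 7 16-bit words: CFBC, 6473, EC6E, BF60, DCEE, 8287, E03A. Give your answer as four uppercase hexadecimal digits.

One's-complement addition (fold any carry out of bit 15 back into bit 0):
  0xCFBC + 0x6473 = 0x1342F → wrap carry → 0x3430
  0x3430 + 0xEC6E = 0x1209E → wrap carry → 0x209F
  0x209F + 0xBF60 = 0x0DFFF
  0xDFFF + 0xDCEE = 0x1BCED → wrap carry → 0xBCEE
  0xBCEE + 0x8287 = 0x13F75 → wrap carry → 0x3F76
  0x3F76 + 0xE03A = 0x11FB0 → wrap carry → 0x1FB1
One's-complement sum = 0x1FB1.
Checksum = ~0x1FB1 & 0xFFFF = 0xE04E.

E04E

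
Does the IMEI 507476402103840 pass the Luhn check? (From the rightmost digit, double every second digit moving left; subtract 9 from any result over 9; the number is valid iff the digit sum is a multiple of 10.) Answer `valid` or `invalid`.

From the right, keep odd positions and double even positions (subtract 9 from any doubled value over 9):
  doubled (positions 2,4,...): 8 6 2 0 3 8 0 → sum 27
  kept (positions 1,3,...): 0 8 0 2 4 7 7 5 → sum 33
Total = 60.
60 mod 10 = 0, so the number is valid.

valid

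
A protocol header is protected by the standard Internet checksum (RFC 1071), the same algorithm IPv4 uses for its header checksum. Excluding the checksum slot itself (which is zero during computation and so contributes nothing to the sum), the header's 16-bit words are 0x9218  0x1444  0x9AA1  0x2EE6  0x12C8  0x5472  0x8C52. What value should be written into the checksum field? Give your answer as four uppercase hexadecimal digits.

9C8E

One's-complement addition (fold any carry out of bit 15 back into bit 0):
  0x9218 + 0x1444 = 0x0A65C
  0xA65C + 0x9AA1 = 0x140FD → wrap carry → 0x40FE
  0x40FE + 0x2EE6 = 0x06FE4
  0x6FE4 + 0x12C8 = 0x082AC
  0x82AC + 0x5472 = 0x0D71E
  0xD71E + 0x8C52 = 0x16370 → wrap carry → 0x6371
One's-complement sum = 0x6371.
Checksum = ~0x6371 & 0xFFFF = 0x9C8E.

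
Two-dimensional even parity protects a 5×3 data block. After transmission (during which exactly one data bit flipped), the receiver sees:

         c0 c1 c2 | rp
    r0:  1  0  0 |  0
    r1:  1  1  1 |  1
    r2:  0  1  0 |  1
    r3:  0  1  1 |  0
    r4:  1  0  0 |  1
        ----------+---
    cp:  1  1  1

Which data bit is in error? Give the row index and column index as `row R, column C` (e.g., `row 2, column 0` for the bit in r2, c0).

Recompute each row's even parity and compare to rp:
  r0: data parity 1, sent rp 0 → mismatch
  r1: data parity 1, sent rp 1 → ok
  r2: data parity 1, sent rp 1 → ok
  r3: data parity 0, sent rp 0 → ok
  r4: data parity 1, sent rp 1 → ok
Recompute each column's even parity and compare to cp:
  c0: data parity 1, sent cp 1 → ok
  c1: data parity 1, sent cp 1 → ok
  c2: data parity 0, sent cp 1 → mismatch
Exactly one row (r0) and one column (c2) fail → the flipped bit is at their intersection.

row 0, column 2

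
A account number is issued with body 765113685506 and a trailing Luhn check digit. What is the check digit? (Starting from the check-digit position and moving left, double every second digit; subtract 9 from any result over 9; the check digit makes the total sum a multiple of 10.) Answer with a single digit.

4

Partial digits right→left: 6 0 5 5 8 6 3 1 1 5 6 7
Double every second digit counting from the check-digit position (so the 1st, 3rd, 5th, ... of the partial from the right).
  doubled (with −9 where >9): 3 1 7 6 2 3 → sum 22
  kept as-is: 0 5 6 1 5 7 → sum 24
Total = 22 + 24 = 46.
Check digit = (10 − (46 mod 10)) mod 10 = 4.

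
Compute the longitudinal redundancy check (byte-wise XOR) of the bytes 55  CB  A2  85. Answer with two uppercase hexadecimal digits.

B9

XOR the bytes together:
  start with 0x55
  0x55 ⊕ 0xCB = 0x9E
  0x9E ⊕ 0xA2 = 0x3C
  0x3C ⊕ 0x85 = 0xB9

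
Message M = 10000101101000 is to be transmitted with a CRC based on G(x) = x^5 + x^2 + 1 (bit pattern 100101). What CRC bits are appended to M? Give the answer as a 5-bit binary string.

00100

Append 5 zeros: 1000010110100000000. Divide by 100101 (XOR where the leading bit is 1):
  pos 0: 100001 XOR 100101 = 000100
  pos 3: 100011 XOR 100101 = 000110
  pos 6: 110010 XOR 100101 = 010111
  pos 7: 101110 XOR 100101 = 001011
  pos 9: 101100 XOR 100101 = 001001
  pos 11: 100100 XOR 100101 = 000001
Remainder (last 5 bits) = 00100. This is the CRC / FCS.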